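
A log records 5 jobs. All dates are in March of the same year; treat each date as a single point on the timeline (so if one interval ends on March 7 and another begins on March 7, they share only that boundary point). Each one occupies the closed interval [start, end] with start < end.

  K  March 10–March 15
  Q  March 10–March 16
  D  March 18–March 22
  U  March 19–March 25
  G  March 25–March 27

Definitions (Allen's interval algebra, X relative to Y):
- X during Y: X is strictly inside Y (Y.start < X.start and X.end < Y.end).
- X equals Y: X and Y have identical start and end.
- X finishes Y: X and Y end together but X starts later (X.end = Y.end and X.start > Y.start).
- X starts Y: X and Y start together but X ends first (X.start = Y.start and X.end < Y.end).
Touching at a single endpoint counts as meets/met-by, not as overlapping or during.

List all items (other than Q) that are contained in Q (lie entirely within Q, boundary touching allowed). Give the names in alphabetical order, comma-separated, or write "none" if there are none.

K

Target Q = [March 10, March 16].
D [March 18, March 22] → after → no.
G [March 25, March 27] → after → no.
K [March 10, March 15] → starts → yes.
U [March 19, March 25] → after → no.
Result: K.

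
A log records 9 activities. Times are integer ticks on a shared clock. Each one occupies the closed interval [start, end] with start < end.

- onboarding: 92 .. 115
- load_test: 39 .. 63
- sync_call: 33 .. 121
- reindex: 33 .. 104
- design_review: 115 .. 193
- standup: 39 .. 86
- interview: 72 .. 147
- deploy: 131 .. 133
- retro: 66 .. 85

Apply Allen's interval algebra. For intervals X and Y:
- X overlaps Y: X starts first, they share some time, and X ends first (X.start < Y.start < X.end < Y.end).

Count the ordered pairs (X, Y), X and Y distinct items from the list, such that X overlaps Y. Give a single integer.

7

Checking all 72 ordered pairs for relation 'overlaps'; matching pairs in alphabetical order:
(interview, design_review): interview overlaps design_review ✓
(reindex, interview): reindex overlaps interview ✓
(reindex, onboarding): reindex overlaps onboarding ✓
(retro, interview): retro overlaps interview ✓
(standup, interview): standup overlaps interview ✓
(sync_call, design_review): sync_call overlaps design_review ✓
(sync_call, interview): sync_call overlaps interview ✓
Count: 7.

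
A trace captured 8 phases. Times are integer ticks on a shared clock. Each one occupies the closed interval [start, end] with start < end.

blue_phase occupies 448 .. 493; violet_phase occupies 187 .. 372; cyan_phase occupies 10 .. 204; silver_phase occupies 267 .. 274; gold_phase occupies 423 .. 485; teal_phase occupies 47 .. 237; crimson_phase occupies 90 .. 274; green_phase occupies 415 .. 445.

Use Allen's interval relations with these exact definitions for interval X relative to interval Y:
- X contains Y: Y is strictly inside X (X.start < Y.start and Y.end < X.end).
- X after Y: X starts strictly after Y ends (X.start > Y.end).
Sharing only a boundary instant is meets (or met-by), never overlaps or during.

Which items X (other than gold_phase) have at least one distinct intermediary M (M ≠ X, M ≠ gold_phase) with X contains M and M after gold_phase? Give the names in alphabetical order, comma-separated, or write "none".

none

Target gold_phase = [423, 485].
Intermediaries M with M after gold_phase: none.
Union: none.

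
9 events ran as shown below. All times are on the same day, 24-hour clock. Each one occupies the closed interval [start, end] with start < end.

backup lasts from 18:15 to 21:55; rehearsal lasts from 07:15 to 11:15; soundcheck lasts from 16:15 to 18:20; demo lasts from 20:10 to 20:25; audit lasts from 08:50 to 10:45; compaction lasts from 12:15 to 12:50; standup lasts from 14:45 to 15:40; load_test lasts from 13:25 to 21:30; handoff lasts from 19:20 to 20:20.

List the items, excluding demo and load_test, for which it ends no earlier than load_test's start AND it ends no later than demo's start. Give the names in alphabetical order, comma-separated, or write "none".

Conditions: its end is no earlier than load_test's start (X.end >= 13:25) AND its end is no later than demo's start (X.end <= 20:10).
audit: end 10:45 >= 13:25? ✗; end 10:45 <= 20:10? ✓ → no.
backup: end 21:55 >= 13:25? ✓; end 21:55 <= 20:10? ✗ → no.
compaction: end 12:50 >= 13:25? ✗; end 12:50 <= 20:10? ✓ → no.
handoff: end 20:20 >= 13:25? ✓; end 20:20 <= 20:10? ✗ → no.
rehearsal: end 11:15 >= 13:25? ✗; end 11:15 <= 20:10? ✓ → no.
soundcheck: end 18:20 >= 13:25? ✓; end 18:20 <= 20:10? ✓ → yes.
standup: end 15:40 >= 13:25? ✓; end 15:40 <= 20:10? ✓ → yes.
Result: soundcheck, standup.

soundcheck, standup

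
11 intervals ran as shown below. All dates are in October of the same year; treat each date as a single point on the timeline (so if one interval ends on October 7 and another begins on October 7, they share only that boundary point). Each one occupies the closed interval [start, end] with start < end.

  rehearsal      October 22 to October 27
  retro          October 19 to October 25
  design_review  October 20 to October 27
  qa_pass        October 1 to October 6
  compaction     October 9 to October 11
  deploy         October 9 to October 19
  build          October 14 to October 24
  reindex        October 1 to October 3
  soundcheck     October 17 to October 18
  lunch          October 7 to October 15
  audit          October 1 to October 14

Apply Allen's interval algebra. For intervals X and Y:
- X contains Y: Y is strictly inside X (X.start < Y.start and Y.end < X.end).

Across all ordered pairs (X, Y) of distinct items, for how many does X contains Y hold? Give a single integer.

Checking all 110 ordered pairs for relation 'contains'; matching pairs in alphabetical order:
(audit, compaction): audit contains compaction ✓
(build, soundcheck): build contains soundcheck ✓
(deploy, soundcheck): deploy contains soundcheck ✓
(lunch, compaction): lunch contains compaction ✓
Count: 4.

4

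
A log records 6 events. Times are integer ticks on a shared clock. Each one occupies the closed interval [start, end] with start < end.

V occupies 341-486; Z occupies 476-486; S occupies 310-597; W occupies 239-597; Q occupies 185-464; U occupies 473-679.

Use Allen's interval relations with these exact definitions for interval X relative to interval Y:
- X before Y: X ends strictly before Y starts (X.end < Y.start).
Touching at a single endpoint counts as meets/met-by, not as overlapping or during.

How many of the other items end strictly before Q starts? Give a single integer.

0

Target Q = [185, 464].
S [310, 597] → overlapped-by → no.
U [473, 679] → after → no.
V [341, 486] → overlapped-by → no.
W [239, 597] → overlapped-by → no.
Z [476, 486] → after → no.
Total: 0.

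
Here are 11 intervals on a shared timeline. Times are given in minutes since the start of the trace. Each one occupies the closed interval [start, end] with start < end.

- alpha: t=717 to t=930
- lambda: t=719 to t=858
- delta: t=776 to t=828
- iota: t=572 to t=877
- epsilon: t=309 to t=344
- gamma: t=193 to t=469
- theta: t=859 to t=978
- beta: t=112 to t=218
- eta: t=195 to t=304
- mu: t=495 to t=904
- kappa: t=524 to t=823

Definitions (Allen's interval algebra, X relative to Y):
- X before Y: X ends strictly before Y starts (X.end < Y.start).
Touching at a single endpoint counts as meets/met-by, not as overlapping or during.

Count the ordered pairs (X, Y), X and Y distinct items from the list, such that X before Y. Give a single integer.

Checking all 110 ordered pairs for relation 'before'; matching pairs in alphabetical order:
(beta, alpha): beta before alpha ✓
(beta, delta): beta before delta ✓
(beta, epsilon): beta before epsilon ✓
(beta, iota): beta before iota ✓
(beta, kappa): beta before kappa ✓
(beta, lambda): beta before lambda ✓
(beta, mu): beta before mu ✓
(beta, theta): beta before theta ✓
(delta, theta): delta before theta ✓
(epsilon, alpha): epsilon before alpha ✓
(epsilon, delta): epsilon before delta ✓
(epsilon, iota): epsilon before iota ✓
(epsilon, kappa): epsilon before kappa ✓
(epsilon, lambda): epsilon before lambda ✓
(epsilon, mu): epsilon before mu ✓
(epsilon, theta): epsilon before theta ✓
(eta, alpha): eta before alpha ✓
(eta, delta): eta before delta ✓
(eta, epsilon): eta before epsilon ✓
(eta, iota): eta before iota ✓
(eta, kappa): eta before kappa ✓
(eta, lambda): eta before lambda ✓
(eta, mu): eta before mu ✓
(eta, theta): eta before theta ✓
... plus 9 further pairs not listed.
Count: 33.

33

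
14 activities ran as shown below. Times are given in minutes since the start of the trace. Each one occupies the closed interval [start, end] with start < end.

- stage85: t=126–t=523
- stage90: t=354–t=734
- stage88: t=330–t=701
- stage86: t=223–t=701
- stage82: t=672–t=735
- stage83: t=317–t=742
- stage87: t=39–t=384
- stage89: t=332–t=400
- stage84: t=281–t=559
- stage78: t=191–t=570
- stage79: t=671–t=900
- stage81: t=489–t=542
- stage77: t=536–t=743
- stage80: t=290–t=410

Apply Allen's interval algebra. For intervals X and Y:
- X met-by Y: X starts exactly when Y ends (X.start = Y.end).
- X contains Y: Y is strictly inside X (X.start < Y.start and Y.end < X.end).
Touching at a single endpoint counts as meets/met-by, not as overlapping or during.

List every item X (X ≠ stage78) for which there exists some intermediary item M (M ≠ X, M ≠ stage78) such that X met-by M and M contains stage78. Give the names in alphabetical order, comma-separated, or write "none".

none

Target stage78 = [t=191, t=570].
Intermediaries M with M contains stage78: none.
Union: none.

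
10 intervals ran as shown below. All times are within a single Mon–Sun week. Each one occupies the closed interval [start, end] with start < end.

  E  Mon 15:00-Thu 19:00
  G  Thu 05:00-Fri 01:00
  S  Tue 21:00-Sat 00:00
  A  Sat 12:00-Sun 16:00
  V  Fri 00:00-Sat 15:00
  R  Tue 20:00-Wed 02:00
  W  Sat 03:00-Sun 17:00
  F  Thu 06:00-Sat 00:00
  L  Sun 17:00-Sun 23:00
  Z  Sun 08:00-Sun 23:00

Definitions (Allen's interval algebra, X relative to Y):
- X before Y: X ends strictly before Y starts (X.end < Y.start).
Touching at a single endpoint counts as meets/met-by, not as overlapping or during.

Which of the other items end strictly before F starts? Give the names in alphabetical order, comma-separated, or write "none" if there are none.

Target F = [Thu 06:00, Sat 00:00].
A [Sat 12:00, Sun 16:00] → after → no.
E [Mon 15:00, Thu 19:00] → overlaps → no.
G [Thu 05:00, Fri 01:00] → overlaps → no.
L [Sun 17:00, Sun 23:00] → after → no.
R [Tue 20:00, Wed 02:00] → before → yes.
S [Tue 21:00, Sat 00:00] → finished-by → no.
V [Fri 00:00, Sat 15:00] → overlapped-by → no.
W [Sat 03:00, Sun 17:00] → after → no.
Z [Sun 08:00, Sun 23:00] → after → no.
Result: R.

R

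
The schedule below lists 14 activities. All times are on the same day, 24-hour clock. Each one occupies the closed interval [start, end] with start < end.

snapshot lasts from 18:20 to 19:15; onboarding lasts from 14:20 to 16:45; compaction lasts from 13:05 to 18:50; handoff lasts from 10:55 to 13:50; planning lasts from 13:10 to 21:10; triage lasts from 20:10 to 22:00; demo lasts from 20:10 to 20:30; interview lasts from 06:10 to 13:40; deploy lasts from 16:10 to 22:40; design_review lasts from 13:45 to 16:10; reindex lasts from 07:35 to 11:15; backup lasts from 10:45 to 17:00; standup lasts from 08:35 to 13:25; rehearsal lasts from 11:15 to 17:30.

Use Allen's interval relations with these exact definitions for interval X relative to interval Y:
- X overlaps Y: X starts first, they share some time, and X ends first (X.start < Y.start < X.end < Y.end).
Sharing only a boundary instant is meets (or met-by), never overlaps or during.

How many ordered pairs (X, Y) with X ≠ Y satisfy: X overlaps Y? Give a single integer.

31

Checking all 182 ordered pairs for relation 'overlaps'; matching pairs in alphabetical order:
(backup, compaction): backup overlaps compaction ✓
(backup, deploy): backup overlaps deploy ✓
(backup, planning): backup overlaps planning ✓
(backup, rehearsal): backup overlaps rehearsal ✓
(compaction, deploy): compaction overlaps deploy ✓
(compaction, planning): compaction overlaps planning ✓
(compaction, snapshot): compaction overlaps snapshot ✓
(design_review, onboarding): design_review overlaps onboarding ✓
(handoff, compaction): handoff overlaps compaction ✓
(handoff, design_review): handoff overlaps design_review ✓
(handoff, planning): handoff overlaps planning ✓
(handoff, rehearsal): handoff overlaps rehearsal ✓
(interview, backup): interview overlaps backup ✓
(interview, compaction): interview overlaps compaction ✓
(interview, handoff): interview overlaps handoff ✓
(interview, planning): interview overlaps planning ✓
(interview, rehearsal): interview overlaps rehearsal ✓
(onboarding, deploy): onboarding overlaps deploy ✓
(planning, deploy): planning overlaps deploy ✓
(planning, triage): planning overlaps triage ✓
(rehearsal, compaction): rehearsal overlaps compaction ✓
(rehearsal, deploy): rehearsal overlaps deploy ✓
(rehearsal, planning): rehearsal overlaps planning ✓
(reindex, backup): reindex overlaps backup ✓
... plus 7 further pairs not listed.
Count: 31.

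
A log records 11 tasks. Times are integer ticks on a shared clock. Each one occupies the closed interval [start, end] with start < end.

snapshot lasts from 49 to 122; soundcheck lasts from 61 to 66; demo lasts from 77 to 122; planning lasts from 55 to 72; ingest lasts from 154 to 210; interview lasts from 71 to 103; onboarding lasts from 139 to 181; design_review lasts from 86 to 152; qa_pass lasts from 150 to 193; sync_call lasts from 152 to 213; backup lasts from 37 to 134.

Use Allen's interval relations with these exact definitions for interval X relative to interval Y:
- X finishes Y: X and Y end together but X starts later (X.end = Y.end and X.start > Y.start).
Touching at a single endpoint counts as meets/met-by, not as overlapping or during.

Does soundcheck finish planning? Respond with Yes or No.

soundcheck = [61, 66], planning = [55, 72].
Actual relation of soundcheck to planning: during.
Asked whether 'finishes' holds → No.

No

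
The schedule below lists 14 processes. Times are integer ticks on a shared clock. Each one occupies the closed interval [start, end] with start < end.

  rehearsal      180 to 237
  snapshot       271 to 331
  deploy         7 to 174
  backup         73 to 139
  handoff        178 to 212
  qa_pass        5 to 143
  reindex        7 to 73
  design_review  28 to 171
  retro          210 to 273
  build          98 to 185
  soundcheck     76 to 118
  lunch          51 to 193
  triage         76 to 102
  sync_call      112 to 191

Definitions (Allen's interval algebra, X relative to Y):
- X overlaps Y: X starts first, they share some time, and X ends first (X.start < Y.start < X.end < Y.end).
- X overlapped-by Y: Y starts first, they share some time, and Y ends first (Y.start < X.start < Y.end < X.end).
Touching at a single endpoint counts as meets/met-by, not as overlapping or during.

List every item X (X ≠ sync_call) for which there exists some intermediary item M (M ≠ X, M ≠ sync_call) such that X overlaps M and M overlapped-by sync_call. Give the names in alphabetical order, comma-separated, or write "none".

Target sync_call = [112, 191].
Intermediaries M with M overlapped-by sync_call: handoff, rehearsal.
Via handoff — items with X overlaps handoff: build, lunch.
Via rehearsal — items with X overlaps rehearsal: build, handoff, lunch.
Union: build, handoff, lunch.

build, handoff, lunch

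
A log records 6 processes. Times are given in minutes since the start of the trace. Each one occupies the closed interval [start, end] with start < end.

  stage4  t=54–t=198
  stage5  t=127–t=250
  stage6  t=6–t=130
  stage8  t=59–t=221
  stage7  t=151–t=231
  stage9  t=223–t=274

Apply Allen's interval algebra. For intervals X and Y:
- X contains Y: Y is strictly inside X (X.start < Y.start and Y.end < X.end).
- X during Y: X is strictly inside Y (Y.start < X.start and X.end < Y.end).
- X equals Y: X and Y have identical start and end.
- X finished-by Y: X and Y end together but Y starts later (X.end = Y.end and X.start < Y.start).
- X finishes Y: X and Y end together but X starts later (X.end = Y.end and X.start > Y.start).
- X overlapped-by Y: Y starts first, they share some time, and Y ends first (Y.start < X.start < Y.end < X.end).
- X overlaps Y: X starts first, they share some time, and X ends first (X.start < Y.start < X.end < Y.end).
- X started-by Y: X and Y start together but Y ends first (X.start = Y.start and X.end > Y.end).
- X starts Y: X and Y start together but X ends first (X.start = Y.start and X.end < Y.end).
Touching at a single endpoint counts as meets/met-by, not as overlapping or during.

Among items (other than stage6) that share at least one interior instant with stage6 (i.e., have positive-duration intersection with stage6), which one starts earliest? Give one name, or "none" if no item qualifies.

Target stage6 = [t=6, t=130].
stage4 [t=54, t=198] → overlapped-by → candidate.
stage5 [t=127, t=250] → overlapped-by → candidate.
stage7 [t=151, t=231] → after → excluded.
stage8 [t=59, t=221] → overlapped-by → candidate.
stage9 [t=223, t=274] → after → excluded.
Among candidates, earliest start is t=54 → stage4.

stage4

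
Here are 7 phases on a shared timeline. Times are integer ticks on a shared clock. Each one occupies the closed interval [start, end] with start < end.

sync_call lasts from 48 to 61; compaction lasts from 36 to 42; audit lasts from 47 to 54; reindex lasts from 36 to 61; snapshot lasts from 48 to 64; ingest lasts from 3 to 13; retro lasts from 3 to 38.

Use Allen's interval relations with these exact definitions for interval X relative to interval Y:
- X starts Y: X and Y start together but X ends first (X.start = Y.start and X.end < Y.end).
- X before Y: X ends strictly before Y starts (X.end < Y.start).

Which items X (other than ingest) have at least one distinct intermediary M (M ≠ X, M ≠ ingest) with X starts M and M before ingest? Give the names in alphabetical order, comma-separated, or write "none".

Target ingest = [3, 13].
Intermediaries M with M before ingest: none.
Union: none.

none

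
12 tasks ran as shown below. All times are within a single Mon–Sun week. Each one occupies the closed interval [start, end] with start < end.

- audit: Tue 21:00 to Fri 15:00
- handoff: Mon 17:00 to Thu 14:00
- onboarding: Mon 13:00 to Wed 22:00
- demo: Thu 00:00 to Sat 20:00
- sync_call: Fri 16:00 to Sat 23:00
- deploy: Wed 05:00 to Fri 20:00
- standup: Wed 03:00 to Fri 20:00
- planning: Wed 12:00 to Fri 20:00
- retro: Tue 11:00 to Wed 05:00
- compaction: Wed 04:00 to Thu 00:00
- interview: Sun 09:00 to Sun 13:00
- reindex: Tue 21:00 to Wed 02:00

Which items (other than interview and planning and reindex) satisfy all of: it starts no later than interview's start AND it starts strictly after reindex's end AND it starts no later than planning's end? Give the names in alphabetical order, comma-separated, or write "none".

compaction, demo, deploy, standup, sync_call

Conditions: its start is no later than interview's start (X.start <= Sun 09:00) AND its start is strictly after reindex's end (X.start > Wed 02:00) AND its start is no later than planning's end (X.start <= Fri 20:00).
audit: start Tue 21:00 <= Sun 09:00? ✓; start Tue 21:00 > Wed 02:00? ✗; start Tue 21:00 <= Fri 20:00? ✓ → no.
compaction: start Wed 04:00 <= Sun 09:00? ✓; start Wed 04:00 > Wed 02:00? ✓; start Wed 04:00 <= Fri 20:00? ✓ → yes.
demo: start Thu 00:00 <= Sun 09:00? ✓; start Thu 00:00 > Wed 02:00? ✓; start Thu 00:00 <= Fri 20:00? ✓ → yes.
deploy: start Wed 05:00 <= Sun 09:00? ✓; start Wed 05:00 > Wed 02:00? ✓; start Wed 05:00 <= Fri 20:00? ✓ → yes.
handoff: start Mon 17:00 <= Sun 09:00? ✓; start Mon 17:00 > Wed 02:00? ✗; start Mon 17:00 <= Fri 20:00? ✓ → no.
onboarding: start Mon 13:00 <= Sun 09:00? ✓; start Mon 13:00 > Wed 02:00? ✗; start Mon 13:00 <= Fri 20:00? ✓ → no.
retro: start Tue 11:00 <= Sun 09:00? ✓; start Tue 11:00 > Wed 02:00? ✗; start Tue 11:00 <= Fri 20:00? ✓ → no.
standup: start Wed 03:00 <= Sun 09:00? ✓; start Wed 03:00 > Wed 02:00? ✓; start Wed 03:00 <= Fri 20:00? ✓ → yes.
sync_call: start Fri 16:00 <= Sun 09:00? ✓; start Fri 16:00 > Wed 02:00? ✓; start Fri 16:00 <= Fri 20:00? ✓ → yes.
Result: compaction, demo, deploy, standup, sync_call.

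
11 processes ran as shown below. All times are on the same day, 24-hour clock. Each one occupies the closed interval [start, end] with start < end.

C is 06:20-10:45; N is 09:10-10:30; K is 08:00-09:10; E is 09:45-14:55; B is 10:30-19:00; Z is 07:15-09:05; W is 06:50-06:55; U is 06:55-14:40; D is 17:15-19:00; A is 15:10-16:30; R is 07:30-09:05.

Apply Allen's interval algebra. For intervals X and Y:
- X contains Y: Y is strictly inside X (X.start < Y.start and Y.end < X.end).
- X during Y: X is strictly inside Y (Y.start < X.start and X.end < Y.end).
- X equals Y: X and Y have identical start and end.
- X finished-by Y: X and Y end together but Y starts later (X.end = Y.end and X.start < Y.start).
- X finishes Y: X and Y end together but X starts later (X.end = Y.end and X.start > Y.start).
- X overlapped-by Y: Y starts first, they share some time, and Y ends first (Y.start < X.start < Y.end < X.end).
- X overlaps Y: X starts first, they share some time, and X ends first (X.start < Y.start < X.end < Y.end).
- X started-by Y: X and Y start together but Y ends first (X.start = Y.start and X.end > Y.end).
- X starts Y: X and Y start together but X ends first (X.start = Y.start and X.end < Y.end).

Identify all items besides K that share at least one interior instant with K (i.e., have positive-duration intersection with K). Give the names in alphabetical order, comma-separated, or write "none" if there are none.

C, R, U, Z

Target K = [08:00, 09:10].
A [15:10, 16:30] → after → no.
B [10:30, 19:00] → after → no.
C [06:20, 10:45] → contains → yes.
D [17:15, 19:00] → after → no.
E [09:45, 14:55] → after → no.
N [09:10, 10:30] → met-by → no.
R [07:30, 09:05] → overlaps → yes.
U [06:55, 14:40] → contains → yes.
W [06:50, 06:55] → before → no.
Z [07:15, 09:05] → overlaps → yes.
Result: C, R, U, Z.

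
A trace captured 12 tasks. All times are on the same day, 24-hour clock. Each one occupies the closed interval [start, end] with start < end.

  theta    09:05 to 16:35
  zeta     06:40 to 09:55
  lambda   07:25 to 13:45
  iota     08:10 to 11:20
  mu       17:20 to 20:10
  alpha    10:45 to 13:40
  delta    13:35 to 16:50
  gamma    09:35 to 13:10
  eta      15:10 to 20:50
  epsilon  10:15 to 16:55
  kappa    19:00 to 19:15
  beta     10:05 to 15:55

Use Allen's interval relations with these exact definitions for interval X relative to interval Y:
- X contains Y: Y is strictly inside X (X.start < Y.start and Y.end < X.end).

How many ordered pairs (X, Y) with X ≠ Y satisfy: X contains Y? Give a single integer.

12

Checking all 132 ordered pairs for relation 'contains'; matching pairs in alphabetical order:
(beta, alpha): beta contains alpha ✓
(epsilon, alpha): epsilon contains alpha ✓
(epsilon, delta): epsilon contains delta ✓
(eta, kappa): eta contains kappa ✓
(eta, mu): eta contains mu ✓
(lambda, alpha): lambda contains alpha ✓
(lambda, gamma): lambda contains gamma ✓
(lambda, iota): lambda contains iota ✓
(mu, kappa): mu contains kappa ✓
(theta, alpha): theta contains alpha ✓
(theta, beta): theta contains beta ✓
(theta, gamma): theta contains gamma ✓
Count: 12.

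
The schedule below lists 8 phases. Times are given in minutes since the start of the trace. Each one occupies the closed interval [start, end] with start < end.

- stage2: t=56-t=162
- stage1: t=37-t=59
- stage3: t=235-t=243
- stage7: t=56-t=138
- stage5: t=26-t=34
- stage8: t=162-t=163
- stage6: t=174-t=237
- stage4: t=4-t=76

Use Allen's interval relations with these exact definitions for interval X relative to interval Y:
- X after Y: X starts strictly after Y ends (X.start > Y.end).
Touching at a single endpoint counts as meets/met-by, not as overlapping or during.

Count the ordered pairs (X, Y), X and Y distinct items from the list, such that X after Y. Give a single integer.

19

Checking all 56 ordered pairs for relation 'after'; matching pairs in alphabetical order:
(stage1, stage5): stage1 after stage5 ✓
(stage2, stage5): stage2 after stage5 ✓
(stage3, stage1): stage3 after stage1 ✓
(stage3, stage2): stage3 after stage2 ✓
(stage3, stage4): stage3 after stage4 ✓
(stage3, stage5): stage3 after stage5 ✓
(stage3, stage7): stage3 after stage7 ✓
(stage3, stage8): stage3 after stage8 ✓
(stage6, stage1): stage6 after stage1 ✓
(stage6, stage2): stage6 after stage2 ✓
(stage6, stage4): stage6 after stage4 ✓
(stage6, stage5): stage6 after stage5 ✓
(stage6, stage7): stage6 after stage7 ✓
(stage6, stage8): stage6 after stage8 ✓
(stage7, stage5): stage7 after stage5 ✓
(stage8, stage1): stage8 after stage1 ✓
(stage8, stage4): stage8 after stage4 ✓
(stage8, stage5): stage8 after stage5 ✓
(stage8, stage7): stage8 after stage7 ✓
Count: 19.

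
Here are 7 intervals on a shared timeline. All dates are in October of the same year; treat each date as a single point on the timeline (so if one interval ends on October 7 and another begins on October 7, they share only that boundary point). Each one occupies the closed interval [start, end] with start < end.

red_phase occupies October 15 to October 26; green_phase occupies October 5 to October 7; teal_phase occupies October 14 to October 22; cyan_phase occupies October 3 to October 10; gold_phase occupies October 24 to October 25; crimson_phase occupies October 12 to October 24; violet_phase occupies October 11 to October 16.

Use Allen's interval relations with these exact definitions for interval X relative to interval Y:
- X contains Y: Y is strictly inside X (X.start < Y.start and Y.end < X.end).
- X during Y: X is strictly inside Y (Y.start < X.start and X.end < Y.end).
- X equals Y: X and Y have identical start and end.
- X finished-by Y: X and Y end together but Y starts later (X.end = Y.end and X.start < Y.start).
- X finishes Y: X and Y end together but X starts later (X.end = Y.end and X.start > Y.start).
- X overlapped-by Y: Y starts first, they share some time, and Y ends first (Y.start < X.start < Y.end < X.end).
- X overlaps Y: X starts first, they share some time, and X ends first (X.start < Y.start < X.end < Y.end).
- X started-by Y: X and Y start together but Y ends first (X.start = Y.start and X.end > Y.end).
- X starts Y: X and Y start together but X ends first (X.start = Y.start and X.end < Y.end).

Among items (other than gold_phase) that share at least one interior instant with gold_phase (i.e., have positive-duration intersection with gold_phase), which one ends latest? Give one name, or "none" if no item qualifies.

red_phase

Target gold_phase = [October 24, October 25].
crimson_phase [October 12, October 24] → meets → excluded.
cyan_phase [October 3, October 10] → before → excluded.
green_phase [October 5, October 7] → before → excluded.
red_phase [October 15, October 26] → contains → candidate.
teal_phase [October 14, October 22] → before → excluded.
violet_phase [October 11, October 16] → before → excluded.
Among candidates, latest end is October 26 → red_phase.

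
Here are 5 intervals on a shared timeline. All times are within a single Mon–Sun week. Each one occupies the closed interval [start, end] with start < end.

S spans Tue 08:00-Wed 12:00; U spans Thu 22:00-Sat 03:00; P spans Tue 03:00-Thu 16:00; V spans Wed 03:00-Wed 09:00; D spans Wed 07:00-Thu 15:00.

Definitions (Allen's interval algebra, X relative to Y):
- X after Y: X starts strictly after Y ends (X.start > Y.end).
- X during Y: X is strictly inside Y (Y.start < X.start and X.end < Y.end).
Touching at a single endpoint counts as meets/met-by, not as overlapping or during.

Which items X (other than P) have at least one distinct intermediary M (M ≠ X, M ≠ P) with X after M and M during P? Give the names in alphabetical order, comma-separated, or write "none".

Target P = [Tue 03:00, Thu 16:00].
Intermediaries M with M during P: D, S, V.
Via D — items with X after D: U.
Via S — items with X after S: U.
Via V — items with X after V: U.
Union: U.

U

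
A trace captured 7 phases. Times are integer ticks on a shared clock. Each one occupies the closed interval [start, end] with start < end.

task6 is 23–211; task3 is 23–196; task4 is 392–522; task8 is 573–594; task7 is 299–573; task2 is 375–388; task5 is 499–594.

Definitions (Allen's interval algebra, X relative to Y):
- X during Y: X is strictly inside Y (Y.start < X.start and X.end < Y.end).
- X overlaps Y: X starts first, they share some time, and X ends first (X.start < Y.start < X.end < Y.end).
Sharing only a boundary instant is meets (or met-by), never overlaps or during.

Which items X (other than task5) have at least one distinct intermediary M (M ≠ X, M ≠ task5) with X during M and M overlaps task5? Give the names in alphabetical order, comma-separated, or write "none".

task2, task4

Target task5 = [499, 594].
Intermediaries M with M overlaps task5: task4, task7.
Via task4 — items with X during task4: none.
Via task7 — items with X during task7: task2, task4.
Union: task2, task4.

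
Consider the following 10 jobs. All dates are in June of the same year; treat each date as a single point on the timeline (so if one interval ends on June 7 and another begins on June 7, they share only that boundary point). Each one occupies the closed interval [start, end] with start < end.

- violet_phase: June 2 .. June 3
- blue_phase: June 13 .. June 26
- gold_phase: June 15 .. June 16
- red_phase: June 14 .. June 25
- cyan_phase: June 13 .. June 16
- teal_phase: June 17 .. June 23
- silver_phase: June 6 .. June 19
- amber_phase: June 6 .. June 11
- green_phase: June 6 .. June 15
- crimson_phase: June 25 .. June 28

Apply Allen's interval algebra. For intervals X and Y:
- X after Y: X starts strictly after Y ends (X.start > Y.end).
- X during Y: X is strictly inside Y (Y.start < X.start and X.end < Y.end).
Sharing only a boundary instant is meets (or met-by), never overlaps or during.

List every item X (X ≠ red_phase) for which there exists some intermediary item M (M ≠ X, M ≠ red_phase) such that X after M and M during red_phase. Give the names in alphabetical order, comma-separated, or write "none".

Target red_phase = [June 14, June 25].
Intermediaries M with M during red_phase: gold_phase, teal_phase.
Via gold_phase — items with X after gold_phase: crimson_phase, teal_phase.
Via teal_phase — items with X after teal_phase: crimson_phase.
Union: crimson_phase, teal_phase.

crimson_phase, teal_phase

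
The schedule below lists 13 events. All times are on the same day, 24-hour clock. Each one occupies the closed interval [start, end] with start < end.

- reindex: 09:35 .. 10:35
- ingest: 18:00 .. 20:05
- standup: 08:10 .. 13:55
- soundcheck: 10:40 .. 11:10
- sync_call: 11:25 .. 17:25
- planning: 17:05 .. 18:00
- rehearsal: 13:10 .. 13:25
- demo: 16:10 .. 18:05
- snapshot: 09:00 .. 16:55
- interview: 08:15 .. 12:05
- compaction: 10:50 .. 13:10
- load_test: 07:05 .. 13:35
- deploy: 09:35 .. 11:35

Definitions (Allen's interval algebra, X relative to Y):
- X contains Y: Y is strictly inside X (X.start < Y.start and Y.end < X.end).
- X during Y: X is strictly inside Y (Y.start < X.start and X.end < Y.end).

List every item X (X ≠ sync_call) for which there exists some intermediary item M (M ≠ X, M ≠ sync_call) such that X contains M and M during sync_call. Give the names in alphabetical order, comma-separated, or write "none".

Target sync_call = [11:25, 17:25].
Intermediaries M with M during sync_call: rehearsal.
Via rehearsal — items with X contains rehearsal: load_test, snapshot, standup.
Union: load_test, snapshot, standup.

load_test, snapshot, standup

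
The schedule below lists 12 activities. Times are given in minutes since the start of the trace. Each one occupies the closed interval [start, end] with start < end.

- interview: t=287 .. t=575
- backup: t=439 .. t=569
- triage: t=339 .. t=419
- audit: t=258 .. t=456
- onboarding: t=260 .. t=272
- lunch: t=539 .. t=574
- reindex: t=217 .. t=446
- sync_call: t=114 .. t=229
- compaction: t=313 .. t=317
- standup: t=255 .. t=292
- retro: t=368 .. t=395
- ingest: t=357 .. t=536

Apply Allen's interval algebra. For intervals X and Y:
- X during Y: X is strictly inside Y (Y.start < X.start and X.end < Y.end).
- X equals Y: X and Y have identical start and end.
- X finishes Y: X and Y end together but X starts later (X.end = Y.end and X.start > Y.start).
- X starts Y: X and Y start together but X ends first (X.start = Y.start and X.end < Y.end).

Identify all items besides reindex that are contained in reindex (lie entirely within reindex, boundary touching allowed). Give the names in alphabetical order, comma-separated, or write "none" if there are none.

Target reindex = [t=217, t=446].
audit [t=258, t=456] → overlapped-by → no.
backup [t=439, t=569] → overlapped-by → no.
compaction [t=313, t=317] → during → yes.
ingest [t=357, t=536] → overlapped-by → no.
interview [t=287, t=575] → overlapped-by → no.
lunch [t=539, t=574] → after → no.
onboarding [t=260, t=272] → during → yes.
retro [t=368, t=395] → during → yes.
standup [t=255, t=292] → during → yes.
sync_call [t=114, t=229] → overlaps → no.
triage [t=339, t=419] → during → yes.
Result: compaction, onboarding, retro, standup, triage.

compaction, onboarding, retro, standup, triage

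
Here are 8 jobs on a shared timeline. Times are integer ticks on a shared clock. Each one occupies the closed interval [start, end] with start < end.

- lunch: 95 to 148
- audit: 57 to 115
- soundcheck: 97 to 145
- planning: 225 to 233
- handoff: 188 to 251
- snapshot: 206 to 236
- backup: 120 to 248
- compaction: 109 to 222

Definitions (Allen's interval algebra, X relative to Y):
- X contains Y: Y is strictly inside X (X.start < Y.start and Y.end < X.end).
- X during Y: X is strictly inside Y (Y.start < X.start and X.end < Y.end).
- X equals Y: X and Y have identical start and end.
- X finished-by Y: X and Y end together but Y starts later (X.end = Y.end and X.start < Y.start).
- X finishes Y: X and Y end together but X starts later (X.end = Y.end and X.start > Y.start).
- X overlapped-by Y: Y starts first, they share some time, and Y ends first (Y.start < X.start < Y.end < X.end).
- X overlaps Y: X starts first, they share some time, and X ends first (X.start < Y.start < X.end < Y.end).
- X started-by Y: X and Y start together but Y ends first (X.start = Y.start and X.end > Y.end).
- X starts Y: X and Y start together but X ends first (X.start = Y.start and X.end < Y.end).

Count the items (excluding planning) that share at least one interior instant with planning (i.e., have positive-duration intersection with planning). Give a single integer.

3

Target planning = [225, 233].
audit [57, 115] → before → no.
backup [120, 248] → contains → counts.
compaction [109, 222] → before → no.
handoff [188, 251] → contains → counts.
lunch [95, 148] → before → no.
snapshot [206, 236] → contains → counts.
soundcheck [97, 145] → before → no.
Total: 3.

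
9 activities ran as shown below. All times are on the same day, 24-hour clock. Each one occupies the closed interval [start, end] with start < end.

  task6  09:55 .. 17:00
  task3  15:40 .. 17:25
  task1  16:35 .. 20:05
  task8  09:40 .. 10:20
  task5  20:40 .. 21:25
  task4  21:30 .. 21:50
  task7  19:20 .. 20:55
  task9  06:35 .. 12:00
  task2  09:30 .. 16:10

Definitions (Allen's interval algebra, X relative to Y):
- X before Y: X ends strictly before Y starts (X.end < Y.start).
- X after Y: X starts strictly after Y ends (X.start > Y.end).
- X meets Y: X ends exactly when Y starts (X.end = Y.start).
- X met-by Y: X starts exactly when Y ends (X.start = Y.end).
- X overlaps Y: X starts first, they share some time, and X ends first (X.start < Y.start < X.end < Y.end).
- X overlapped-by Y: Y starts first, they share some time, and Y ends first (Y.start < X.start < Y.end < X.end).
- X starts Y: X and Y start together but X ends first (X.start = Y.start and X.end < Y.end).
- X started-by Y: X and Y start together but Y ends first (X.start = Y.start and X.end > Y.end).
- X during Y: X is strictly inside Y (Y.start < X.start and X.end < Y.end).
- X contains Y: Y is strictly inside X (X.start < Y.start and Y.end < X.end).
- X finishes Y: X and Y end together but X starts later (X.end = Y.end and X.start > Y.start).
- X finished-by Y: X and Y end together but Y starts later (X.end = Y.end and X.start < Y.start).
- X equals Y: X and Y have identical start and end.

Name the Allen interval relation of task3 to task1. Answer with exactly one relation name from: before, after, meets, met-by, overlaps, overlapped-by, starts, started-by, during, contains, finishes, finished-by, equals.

overlaps

task3 = [15:40, 17:25]; task1 = [16:35, 20:05].
Compare endpoints: task3.start < task1.start, task3.start < task1.end, task3.end > task1.start, task3.end < task1.end.
That pattern is 'overlaps'.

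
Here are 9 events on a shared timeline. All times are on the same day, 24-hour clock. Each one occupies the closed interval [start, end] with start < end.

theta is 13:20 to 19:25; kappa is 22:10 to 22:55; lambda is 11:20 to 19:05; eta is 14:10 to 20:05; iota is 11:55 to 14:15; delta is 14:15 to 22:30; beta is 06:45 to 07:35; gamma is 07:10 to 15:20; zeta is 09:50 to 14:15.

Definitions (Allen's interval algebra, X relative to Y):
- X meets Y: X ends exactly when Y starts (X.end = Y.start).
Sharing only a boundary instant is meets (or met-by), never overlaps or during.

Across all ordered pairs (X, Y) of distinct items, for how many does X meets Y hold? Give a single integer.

Checking all 72 ordered pairs for relation 'meets'; matching pairs in alphabetical order:
(iota, delta): iota meets delta ✓
(zeta, delta): zeta meets delta ✓
Count: 2.

2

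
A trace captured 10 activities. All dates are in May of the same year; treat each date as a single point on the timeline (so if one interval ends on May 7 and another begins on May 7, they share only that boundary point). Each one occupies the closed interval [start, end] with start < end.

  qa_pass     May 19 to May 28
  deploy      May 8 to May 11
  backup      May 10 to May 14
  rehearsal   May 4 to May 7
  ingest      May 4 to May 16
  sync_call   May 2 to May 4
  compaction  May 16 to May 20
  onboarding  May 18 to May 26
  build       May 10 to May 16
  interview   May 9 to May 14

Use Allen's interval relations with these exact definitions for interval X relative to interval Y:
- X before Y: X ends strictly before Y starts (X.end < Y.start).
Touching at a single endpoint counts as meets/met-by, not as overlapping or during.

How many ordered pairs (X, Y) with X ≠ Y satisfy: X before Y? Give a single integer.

27

Checking all 90 ordered pairs for relation 'before'; matching pairs in alphabetical order:
(backup, compaction): backup before compaction ✓
(backup, onboarding): backup before onboarding ✓
(backup, qa_pass): backup before qa_pass ✓
(build, onboarding): build before onboarding ✓
(build, qa_pass): build before qa_pass ✓
(deploy, compaction): deploy before compaction ✓
(deploy, onboarding): deploy before onboarding ✓
(deploy, qa_pass): deploy before qa_pass ✓
(ingest, onboarding): ingest before onboarding ✓
(ingest, qa_pass): ingest before qa_pass ✓
(interview, compaction): interview before compaction ✓
(interview, onboarding): interview before onboarding ✓
(interview, qa_pass): interview before qa_pass ✓
(rehearsal, backup): rehearsal before backup ✓
(rehearsal, build): rehearsal before build ✓
(rehearsal, compaction): rehearsal before compaction ✓
(rehearsal, deploy): rehearsal before deploy ✓
(rehearsal, interview): rehearsal before interview ✓
(rehearsal, onboarding): rehearsal before onboarding ✓
(rehearsal, qa_pass): rehearsal before qa_pass ✓
(sync_call, backup): sync_call before backup ✓
(sync_call, build): sync_call before build ✓
(sync_call, compaction): sync_call before compaction ✓
(sync_call, deploy): sync_call before deploy ✓
... plus 3 further pairs not listed.
Count: 27.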